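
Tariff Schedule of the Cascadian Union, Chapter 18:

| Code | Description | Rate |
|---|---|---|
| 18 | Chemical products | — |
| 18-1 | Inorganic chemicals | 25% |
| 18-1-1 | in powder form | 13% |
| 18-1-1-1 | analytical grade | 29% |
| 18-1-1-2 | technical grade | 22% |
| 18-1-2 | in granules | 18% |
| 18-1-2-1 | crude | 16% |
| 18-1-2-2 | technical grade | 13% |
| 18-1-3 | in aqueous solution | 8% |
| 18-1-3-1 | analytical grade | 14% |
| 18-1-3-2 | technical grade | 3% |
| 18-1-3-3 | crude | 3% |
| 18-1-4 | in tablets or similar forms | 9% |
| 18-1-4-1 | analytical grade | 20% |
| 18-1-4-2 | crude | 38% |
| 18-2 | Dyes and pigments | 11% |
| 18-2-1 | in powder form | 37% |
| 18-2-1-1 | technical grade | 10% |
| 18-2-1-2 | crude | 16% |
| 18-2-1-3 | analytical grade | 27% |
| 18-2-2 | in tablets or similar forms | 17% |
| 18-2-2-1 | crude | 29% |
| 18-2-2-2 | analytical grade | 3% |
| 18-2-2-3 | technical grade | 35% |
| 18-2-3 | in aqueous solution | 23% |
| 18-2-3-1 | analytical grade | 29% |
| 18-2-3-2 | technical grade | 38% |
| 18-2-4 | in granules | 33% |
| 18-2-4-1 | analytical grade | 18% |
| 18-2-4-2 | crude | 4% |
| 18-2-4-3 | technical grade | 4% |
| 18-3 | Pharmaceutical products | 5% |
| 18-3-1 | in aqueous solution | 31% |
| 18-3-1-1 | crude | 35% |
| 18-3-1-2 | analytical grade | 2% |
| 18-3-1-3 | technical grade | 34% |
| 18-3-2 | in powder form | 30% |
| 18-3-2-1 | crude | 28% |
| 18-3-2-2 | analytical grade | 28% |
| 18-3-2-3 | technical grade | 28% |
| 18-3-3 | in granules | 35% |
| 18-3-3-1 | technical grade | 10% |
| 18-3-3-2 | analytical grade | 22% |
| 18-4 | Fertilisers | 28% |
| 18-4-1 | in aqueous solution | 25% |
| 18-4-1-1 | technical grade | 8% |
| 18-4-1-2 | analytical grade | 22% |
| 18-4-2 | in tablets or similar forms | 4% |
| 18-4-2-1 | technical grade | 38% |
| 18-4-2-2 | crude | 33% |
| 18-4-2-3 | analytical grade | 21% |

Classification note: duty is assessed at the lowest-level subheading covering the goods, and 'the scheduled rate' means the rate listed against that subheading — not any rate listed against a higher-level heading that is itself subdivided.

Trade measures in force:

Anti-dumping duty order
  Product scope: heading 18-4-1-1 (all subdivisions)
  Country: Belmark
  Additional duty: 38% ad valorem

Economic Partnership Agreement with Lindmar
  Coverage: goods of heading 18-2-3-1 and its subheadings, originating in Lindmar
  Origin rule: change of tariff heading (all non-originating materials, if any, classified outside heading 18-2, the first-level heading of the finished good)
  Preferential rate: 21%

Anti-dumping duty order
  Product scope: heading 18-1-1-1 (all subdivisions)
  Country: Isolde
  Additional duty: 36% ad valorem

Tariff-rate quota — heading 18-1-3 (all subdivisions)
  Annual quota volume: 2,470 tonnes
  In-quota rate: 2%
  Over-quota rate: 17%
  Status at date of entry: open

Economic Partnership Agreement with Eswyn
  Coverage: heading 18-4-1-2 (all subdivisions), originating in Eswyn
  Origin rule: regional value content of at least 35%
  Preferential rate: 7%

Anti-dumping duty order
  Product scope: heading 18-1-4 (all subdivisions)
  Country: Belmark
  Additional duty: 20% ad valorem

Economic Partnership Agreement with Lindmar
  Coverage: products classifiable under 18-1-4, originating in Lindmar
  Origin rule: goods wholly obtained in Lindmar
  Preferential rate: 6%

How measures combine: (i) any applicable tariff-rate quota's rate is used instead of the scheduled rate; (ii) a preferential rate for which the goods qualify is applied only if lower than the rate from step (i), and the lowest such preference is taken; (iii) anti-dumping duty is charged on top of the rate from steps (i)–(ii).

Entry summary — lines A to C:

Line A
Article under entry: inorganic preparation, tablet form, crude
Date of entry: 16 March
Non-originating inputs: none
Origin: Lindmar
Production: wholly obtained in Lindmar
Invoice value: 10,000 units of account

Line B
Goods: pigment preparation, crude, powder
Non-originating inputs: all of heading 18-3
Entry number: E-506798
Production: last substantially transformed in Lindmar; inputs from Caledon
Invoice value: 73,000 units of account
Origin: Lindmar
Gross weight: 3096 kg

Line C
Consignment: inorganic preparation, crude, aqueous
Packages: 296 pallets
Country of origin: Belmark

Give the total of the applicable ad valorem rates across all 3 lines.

24%

Line A: inorganic → 18-1; tablet form → 18-1-4; crude → 18-1-4-2. Scheduled 38%. Lindmar agreement on 18-2-3-1: 18-1-4-2 not covered; Lindmar agreement on 18-1-4: wholly obtained → 6% available; preferential 6%. → 6%.
Line B: pigment → 18-2; powder → 18-2-1; crude → 18-2-1-2. Scheduled 16%. Lindmar agreement on 18-2-3-1: 18-2-1-2 not covered; Lindmar agreement on 18-1-4: 18-2-1-2 not covered. → 16%.
Line C: inorganic → 18-1; aqueous → 18-1-3; crude → 18-1-3-3. Scheduled 3%. quota on 18-1-3 open → in-quota 2%. → 2%.
Sum: 6% + 16% + 2% = 24%.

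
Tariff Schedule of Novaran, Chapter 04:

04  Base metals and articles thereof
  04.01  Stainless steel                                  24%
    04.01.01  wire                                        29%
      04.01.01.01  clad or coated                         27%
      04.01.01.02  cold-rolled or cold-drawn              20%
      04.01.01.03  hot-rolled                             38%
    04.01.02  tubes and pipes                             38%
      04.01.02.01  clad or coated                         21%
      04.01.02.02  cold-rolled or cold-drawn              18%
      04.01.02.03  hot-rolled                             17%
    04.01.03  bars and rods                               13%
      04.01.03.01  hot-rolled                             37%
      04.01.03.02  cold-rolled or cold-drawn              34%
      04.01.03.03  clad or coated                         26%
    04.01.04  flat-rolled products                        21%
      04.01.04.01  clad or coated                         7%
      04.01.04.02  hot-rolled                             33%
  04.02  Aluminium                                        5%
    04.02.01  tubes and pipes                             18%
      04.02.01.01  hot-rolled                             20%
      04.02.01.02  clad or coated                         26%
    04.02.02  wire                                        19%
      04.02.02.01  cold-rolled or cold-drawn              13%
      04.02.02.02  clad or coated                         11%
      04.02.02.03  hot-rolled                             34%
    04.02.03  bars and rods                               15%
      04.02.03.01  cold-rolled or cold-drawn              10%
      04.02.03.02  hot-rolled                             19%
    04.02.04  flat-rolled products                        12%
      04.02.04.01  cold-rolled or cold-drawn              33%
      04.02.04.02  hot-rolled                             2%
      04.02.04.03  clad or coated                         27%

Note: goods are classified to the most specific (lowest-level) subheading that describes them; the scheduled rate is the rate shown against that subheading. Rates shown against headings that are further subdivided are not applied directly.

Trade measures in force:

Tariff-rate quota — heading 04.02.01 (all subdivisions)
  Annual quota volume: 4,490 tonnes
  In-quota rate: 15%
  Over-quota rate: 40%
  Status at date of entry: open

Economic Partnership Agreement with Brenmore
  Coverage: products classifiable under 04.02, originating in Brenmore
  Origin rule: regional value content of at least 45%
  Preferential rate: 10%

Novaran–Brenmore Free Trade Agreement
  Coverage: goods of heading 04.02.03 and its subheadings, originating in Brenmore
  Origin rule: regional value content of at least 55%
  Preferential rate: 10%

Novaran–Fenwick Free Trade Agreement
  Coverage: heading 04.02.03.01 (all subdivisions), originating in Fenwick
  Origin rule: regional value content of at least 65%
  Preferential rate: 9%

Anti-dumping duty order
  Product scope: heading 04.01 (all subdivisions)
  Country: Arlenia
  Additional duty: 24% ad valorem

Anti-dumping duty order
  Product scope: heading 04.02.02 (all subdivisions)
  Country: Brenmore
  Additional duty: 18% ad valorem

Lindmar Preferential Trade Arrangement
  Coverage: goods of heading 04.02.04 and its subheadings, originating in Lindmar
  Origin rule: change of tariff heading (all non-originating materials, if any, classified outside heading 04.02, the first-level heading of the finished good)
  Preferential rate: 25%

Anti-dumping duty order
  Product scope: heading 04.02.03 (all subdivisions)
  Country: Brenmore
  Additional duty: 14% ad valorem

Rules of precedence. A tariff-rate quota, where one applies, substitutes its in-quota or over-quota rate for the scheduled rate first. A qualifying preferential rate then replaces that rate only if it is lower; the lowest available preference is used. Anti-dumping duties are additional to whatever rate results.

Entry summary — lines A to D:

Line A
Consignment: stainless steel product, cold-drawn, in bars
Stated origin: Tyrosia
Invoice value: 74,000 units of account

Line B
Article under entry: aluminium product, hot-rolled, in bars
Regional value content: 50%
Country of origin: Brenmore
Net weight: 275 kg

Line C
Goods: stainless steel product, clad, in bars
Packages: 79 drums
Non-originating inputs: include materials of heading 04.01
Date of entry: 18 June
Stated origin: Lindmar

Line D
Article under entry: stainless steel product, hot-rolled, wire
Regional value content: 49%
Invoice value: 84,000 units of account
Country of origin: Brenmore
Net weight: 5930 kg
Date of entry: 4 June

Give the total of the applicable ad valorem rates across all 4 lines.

Line A: stainless steel → 04.01; in bars → 04.01.03; cold-drawn → 04.01.03.02. Scheduled 34%. No special measure applies. → 34%.
Line B: aluminium → 04.02; in bars → 04.02.03; hot-rolled → 04.02.03.02. Scheduled 19%. Brenmore agreement on 04.02: RVC ≥ 45% → 10% available; Brenmore agreement on 04.02.03: RVC < 55%; preferential 10%; anti-dumping (Brenmore, 04.02.03): +14%; total 10% + 14% = 24%. → 24%.
Line C: stainless steel → 04.01; in bars → 04.01.03; clad → 04.01.03.03. Scheduled 26%. Lindmar agreement on 04.02.04: 04.01.03.03 not covered. → 26%.
Line D: stainless steel → 04.01; wire → 04.01.01; hot-rolled → 04.01.01.03. Scheduled 38%. Brenmore agreement on 04.02: 04.01.01.03 not covered; Brenmore agreement on 04.02.03: 04.01.01.03 not covered. → 38%.
Sum: 34% + 24% + 26% + 38% = 122%.

122%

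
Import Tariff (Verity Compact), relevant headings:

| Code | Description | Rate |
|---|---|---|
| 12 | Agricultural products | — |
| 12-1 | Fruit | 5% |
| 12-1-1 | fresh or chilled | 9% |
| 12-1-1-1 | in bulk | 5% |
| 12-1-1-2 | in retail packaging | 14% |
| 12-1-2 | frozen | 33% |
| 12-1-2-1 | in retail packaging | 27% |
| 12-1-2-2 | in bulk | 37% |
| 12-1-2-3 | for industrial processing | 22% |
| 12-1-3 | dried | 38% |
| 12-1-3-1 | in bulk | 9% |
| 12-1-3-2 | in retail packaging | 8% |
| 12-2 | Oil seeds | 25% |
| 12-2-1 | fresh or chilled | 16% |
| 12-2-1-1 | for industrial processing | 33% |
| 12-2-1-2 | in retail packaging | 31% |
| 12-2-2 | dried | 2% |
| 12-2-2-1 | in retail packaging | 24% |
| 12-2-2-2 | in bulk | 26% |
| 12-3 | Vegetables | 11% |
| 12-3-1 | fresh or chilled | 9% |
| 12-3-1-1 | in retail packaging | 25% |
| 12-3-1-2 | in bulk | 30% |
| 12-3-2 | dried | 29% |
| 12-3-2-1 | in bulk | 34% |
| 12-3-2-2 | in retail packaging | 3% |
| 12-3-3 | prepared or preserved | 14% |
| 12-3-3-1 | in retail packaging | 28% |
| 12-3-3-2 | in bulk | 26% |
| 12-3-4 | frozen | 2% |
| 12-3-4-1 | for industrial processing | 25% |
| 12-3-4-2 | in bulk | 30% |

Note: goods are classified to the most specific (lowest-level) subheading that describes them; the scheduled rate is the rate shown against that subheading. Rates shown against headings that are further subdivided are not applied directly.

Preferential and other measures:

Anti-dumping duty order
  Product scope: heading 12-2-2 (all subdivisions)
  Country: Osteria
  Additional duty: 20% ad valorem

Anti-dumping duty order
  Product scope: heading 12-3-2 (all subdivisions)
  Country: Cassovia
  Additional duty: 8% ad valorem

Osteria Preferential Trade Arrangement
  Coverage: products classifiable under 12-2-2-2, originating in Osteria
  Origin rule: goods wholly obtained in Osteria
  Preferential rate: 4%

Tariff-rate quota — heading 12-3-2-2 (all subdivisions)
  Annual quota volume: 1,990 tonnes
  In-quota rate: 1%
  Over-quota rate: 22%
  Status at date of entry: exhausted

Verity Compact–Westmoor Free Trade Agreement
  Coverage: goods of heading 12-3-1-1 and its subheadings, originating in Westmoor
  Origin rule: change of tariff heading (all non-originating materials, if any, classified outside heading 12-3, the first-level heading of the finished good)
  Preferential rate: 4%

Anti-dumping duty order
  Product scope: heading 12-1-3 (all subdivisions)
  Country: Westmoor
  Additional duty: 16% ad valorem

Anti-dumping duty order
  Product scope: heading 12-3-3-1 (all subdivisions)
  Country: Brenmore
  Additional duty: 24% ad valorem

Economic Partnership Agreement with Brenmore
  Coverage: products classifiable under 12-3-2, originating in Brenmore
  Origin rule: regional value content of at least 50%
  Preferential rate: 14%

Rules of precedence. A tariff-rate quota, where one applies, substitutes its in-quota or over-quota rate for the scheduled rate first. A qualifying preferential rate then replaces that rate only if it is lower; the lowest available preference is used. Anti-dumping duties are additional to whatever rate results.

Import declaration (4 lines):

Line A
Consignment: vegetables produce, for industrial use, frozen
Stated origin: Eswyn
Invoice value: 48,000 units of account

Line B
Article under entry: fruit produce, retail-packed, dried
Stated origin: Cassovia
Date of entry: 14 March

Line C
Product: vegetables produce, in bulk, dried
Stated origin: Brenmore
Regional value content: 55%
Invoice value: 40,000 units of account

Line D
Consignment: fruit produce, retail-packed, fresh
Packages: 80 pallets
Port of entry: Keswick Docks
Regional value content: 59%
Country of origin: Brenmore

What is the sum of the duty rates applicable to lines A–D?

Line A: vegetables → 12-3; frozen → 12-3-4; for industrial use → 12-3-4-1. Scheduled 25%. No special measure applies. → 25%.
Line B: fruit → 12-1; dried → 12-1-3; retail-packed → 12-1-3-2. Scheduled 8%. No special measure applies. → 8%.
Line C: vegetables → 12-3; dried → 12-3-2; in bulk → 12-3-2-1. Scheduled 34%. Brenmore agreement on 12-3-2: RVC ≥ 50% → 14% available; preferential 14%. → 14%.
Line D: fruit → 12-1; fresh → 12-1-1; retail-packed → 12-1-1-2. Scheduled 14%. Brenmore agreement on 12-3-2: 12-1-1-2 not covered. → 14%.
Sum: 25% + 8% + 14% + 14% = 61%.

61%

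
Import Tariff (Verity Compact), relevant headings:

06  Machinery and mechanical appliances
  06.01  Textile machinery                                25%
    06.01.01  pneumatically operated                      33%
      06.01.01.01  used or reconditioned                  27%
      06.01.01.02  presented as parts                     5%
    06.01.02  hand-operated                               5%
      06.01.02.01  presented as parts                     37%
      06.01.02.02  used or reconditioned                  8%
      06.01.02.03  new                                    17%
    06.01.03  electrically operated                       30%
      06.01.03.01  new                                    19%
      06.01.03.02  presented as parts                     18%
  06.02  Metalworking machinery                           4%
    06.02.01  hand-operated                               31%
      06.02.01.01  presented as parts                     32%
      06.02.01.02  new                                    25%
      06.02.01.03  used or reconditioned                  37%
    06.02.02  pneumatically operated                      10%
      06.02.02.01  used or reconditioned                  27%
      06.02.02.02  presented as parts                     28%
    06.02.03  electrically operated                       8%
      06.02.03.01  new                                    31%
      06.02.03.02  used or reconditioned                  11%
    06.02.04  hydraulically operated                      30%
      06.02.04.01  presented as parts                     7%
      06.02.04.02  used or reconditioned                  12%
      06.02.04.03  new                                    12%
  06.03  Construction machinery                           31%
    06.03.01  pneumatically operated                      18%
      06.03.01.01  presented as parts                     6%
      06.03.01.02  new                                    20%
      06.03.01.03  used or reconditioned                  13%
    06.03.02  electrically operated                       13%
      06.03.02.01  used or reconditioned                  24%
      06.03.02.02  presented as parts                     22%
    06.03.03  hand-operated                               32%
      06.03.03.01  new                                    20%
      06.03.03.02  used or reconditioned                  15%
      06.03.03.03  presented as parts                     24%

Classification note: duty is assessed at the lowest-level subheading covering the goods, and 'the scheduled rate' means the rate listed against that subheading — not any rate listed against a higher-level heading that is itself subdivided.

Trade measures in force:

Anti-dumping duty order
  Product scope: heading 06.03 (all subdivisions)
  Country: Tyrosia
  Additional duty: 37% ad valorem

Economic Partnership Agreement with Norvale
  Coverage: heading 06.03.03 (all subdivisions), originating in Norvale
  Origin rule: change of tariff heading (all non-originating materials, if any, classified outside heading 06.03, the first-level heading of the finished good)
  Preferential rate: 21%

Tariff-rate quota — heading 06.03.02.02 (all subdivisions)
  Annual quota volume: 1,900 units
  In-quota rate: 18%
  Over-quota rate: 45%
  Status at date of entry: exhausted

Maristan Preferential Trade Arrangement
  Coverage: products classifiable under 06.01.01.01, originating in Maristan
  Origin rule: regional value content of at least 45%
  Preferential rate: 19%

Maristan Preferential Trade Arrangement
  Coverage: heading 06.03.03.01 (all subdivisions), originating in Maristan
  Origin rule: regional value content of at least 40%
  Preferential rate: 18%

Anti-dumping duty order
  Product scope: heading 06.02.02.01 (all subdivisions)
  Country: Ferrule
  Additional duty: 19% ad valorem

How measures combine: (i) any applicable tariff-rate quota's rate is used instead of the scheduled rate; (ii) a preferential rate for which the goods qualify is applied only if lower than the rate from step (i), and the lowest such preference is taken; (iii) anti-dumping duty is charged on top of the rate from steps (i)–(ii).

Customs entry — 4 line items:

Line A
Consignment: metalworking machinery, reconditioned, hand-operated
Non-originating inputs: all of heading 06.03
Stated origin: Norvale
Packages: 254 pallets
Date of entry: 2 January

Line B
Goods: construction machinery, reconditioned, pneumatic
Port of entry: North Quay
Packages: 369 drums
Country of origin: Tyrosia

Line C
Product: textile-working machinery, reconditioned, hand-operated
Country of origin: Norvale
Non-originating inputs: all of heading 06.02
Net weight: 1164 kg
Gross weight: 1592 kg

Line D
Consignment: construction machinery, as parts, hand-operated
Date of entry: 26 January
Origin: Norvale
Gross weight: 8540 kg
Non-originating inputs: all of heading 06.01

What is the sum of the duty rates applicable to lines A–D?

116%

Line A: metalworking → 06.02; hand-operated → 06.02.01; reconditioned → 06.02.01.03. Scheduled 37%. Norvale agreement on 06.03.03: 06.02.01.03 not covered. → 37%.
Line B: construction → 06.03; pneumatic → 06.03.01; reconditioned → 06.03.01.03. Scheduled 13%. anti-dumping (Tyrosia, 06.03): +37%; total 13% + 37% = 50%. → 50%.
Line C: textile-working → 06.01; hand-operated → 06.01.02; reconditioned → 06.01.02.02. Scheduled 8%. Norvale agreement on 06.03.03: 06.01.02.02 not covered. → 8%.
Line D: construction → 06.03; hand-operated → 06.03.03; as parts → 06.03.03.03. Scheduled 24%. Norvale agreement on 06.03.03: CTH met → 21% available; preferential 21%. → 21%.
Sum: 37% + 50% + 8% + 21% = 116%.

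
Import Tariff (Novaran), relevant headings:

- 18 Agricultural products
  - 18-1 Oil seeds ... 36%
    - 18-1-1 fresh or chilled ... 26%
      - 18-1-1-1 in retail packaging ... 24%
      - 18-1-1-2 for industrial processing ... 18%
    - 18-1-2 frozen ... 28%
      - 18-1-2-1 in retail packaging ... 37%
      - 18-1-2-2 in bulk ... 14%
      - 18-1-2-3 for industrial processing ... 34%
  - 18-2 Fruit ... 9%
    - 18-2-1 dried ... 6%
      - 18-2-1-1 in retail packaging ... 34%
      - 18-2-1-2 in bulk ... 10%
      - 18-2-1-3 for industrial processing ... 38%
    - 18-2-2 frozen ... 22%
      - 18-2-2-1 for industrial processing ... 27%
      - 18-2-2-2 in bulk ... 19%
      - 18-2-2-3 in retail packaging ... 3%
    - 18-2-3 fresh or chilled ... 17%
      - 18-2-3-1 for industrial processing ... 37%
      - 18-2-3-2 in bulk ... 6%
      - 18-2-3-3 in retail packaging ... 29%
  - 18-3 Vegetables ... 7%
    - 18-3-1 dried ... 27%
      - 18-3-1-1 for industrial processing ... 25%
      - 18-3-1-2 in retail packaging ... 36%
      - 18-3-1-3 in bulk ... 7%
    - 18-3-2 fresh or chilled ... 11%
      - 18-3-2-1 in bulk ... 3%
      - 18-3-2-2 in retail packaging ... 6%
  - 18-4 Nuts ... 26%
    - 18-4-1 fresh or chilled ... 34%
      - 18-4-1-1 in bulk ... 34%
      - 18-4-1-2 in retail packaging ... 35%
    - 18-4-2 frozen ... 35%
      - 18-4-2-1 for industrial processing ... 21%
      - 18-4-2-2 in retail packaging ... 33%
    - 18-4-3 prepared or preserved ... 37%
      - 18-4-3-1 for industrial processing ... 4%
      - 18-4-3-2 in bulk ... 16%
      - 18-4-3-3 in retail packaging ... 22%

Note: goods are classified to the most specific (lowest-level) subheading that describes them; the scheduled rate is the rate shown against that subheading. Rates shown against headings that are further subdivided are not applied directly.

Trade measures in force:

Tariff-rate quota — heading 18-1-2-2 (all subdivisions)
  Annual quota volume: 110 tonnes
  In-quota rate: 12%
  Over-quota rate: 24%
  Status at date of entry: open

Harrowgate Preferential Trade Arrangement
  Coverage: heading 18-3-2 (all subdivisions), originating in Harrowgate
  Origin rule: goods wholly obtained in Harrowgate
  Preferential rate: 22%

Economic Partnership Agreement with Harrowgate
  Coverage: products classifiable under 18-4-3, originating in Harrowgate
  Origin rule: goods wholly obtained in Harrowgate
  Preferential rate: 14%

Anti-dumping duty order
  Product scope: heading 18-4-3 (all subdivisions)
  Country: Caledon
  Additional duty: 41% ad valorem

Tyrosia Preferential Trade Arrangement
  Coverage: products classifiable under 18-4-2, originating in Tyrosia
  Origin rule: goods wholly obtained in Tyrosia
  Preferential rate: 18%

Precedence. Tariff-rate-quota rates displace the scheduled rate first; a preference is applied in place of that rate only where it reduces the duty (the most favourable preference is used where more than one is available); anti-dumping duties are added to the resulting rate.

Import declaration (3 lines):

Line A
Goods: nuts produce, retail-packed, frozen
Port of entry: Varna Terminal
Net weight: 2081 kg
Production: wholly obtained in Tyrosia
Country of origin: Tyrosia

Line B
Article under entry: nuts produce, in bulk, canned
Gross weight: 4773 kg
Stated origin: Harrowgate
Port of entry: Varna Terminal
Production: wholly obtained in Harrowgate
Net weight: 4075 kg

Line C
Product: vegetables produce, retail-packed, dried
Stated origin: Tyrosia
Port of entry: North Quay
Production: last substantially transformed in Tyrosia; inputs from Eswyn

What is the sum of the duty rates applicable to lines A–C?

Line A: nuts → 18-4; frozen → 18-4-2; retail-packed → 18-4-2-2. Scheduled 33%. Tyrosia agreement on 18-4-2: wholly obtained → 18% available; preferential 18%. → 18%.
Line B: nuts → 18-4; canned → 18-4-3; in bulk → 18-4-3-2. Scheduled 16%. Harrowgate agreement on 18-3-2: 18-4-3-2 not covered; Harrowgate agreement on 18-4-3: wholly obtained → 14% available; preferential 14%. → 14%.
Line C: vegetables → 18-3; dried → 18-3-1; retail-packed → 18-3-1-2. Scheduled 36%. Tyrosia agreement on 18-4-2: 18-3-1-2 not covered. → 36%.
Sum: 18% + 14% + 36% = 68%.

68%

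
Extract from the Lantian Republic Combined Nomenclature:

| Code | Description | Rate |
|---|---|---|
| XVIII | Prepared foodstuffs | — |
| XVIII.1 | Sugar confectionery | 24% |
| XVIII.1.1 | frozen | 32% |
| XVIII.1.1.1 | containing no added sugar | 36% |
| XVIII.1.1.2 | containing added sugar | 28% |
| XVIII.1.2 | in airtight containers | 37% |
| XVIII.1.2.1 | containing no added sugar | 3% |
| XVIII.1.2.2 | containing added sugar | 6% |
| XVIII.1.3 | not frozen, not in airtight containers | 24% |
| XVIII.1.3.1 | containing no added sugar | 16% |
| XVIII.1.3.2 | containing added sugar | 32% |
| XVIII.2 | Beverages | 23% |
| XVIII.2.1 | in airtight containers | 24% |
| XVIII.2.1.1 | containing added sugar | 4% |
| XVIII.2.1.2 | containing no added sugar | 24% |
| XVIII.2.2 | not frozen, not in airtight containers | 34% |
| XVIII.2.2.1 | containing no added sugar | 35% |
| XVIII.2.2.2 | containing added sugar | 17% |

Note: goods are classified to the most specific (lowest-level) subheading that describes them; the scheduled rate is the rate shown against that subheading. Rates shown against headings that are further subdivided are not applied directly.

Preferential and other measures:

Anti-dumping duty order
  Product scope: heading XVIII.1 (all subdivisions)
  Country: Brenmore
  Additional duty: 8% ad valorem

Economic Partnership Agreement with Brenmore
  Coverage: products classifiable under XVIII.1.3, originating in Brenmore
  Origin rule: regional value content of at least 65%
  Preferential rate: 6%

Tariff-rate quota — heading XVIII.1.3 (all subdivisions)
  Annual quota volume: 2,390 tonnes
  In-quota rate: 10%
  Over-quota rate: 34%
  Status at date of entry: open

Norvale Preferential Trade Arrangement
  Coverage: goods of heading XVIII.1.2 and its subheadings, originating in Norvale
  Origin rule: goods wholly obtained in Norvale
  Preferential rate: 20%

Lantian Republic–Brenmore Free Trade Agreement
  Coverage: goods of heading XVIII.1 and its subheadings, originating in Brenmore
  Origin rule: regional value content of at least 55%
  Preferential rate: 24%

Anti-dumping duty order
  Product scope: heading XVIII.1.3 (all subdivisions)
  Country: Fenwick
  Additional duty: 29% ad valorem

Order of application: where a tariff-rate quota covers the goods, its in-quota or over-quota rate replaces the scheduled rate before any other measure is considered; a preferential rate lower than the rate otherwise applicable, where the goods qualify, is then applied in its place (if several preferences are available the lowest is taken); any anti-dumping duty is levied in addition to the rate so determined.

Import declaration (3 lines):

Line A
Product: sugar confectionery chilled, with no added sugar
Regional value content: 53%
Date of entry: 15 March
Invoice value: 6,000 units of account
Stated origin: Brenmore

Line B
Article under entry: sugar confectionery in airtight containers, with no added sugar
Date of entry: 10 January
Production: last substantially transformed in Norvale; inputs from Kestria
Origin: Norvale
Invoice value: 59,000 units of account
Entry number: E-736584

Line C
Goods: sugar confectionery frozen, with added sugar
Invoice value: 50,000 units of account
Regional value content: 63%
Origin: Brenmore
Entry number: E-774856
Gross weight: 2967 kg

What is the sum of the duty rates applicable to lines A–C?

53%

Line A: sugar confectionery → XVIII.1; chilled → XVIII.1.3; with no added sugar → XVIII.1.3.1. Scheduled 16%. quota on XVIII.1.3 open → in-quota 10%; Brenmore agreement on XVIII.1.3: RVC < 65%; Brenmore agreement on XVIII.1: RVC < 55%; anti-dumping (Brenmore, XVIII.1): +8%; total 10% + 8% = 18%. → 18%.
Line B: sugar confectionery → XVIII.1; in airtight containers → XVIII.1.2; with no added sugar → XVIII.1.2.1. Scheduled 3%. Norvale agreement on XVIII.1.2: not wholly obtained. → 3%.
Line C: sugar confectionery → XVIII.1; frozen → XVIII.1.1; with added sugar → XVIII.1.1.2. Scheduled 28%. Brenmore agreement on XVIII.1.3: XVIII.1.1.2 not covered; Brenmore agreement on XVIII.1: RVC ≥ 55% → 24% available; preferential 24%; anti-dumping (Brenmore, XVIII.1): +8%; total 24% + 8% = 32%. → 32%.
Sum: 18% + 3% + 32% = 53%.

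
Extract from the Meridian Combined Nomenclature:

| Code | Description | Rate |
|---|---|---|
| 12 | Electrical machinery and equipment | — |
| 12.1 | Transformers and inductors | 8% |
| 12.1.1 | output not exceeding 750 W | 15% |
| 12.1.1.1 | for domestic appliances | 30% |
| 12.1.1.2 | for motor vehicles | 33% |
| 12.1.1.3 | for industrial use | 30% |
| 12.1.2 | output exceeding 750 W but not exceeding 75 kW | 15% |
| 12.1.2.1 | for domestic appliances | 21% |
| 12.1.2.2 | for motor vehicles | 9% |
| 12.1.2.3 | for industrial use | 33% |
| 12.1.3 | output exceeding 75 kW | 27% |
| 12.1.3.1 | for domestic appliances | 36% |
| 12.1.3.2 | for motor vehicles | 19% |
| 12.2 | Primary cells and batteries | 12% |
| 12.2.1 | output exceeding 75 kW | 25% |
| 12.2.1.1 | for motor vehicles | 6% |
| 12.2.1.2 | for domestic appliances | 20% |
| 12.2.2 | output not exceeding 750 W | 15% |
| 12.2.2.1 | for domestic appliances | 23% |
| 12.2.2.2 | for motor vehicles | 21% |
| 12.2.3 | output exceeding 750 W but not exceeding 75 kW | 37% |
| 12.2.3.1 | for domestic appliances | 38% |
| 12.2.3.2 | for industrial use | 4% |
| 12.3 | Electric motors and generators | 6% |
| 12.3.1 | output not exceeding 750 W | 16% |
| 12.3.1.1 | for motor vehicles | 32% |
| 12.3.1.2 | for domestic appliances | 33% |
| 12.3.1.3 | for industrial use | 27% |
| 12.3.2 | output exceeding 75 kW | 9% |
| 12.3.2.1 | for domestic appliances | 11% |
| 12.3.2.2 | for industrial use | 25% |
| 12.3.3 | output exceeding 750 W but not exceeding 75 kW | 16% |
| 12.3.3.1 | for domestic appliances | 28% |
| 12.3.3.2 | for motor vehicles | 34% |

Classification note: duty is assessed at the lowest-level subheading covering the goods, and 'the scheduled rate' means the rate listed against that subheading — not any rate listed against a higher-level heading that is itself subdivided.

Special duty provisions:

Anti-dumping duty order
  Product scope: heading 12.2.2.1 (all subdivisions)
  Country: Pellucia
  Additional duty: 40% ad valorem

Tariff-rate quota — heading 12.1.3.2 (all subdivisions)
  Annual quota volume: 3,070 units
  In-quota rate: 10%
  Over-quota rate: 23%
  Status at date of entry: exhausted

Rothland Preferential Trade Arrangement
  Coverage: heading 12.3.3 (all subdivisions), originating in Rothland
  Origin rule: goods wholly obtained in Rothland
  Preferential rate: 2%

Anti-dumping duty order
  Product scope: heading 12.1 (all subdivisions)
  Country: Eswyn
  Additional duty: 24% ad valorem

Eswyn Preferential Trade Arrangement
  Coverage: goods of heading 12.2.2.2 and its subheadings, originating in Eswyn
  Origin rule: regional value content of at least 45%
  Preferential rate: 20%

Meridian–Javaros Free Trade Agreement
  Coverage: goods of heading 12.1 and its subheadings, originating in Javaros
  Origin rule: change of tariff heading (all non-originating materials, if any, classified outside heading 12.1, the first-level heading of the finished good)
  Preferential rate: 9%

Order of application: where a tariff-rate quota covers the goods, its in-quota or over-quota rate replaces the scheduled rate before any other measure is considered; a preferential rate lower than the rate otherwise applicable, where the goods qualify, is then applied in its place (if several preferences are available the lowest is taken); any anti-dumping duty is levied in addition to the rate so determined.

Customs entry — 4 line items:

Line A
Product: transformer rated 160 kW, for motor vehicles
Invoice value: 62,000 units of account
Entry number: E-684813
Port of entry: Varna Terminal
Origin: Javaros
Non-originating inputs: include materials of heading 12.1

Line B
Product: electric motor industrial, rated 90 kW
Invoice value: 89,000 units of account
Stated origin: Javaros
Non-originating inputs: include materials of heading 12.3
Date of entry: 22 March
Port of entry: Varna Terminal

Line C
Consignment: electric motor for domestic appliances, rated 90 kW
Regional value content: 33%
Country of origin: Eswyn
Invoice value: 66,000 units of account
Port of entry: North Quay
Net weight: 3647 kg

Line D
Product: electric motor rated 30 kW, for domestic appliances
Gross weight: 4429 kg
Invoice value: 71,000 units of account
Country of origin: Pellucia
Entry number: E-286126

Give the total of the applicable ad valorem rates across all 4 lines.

87%

Line A: transformer → 12.1; rated 160 kW → 12.1.3; for motor vehicles → 12.1.3.2. Scheduled 19%. quota on 12.1.3.2 exhausted → over-quota 23%; Javaros agreement on 12.1: CTH not met. → 23%.
Line B: electric motor → 12.3; rated 90 kW → 12.3.2; industrial → 12.3.2.2. Scheduled 25%. Javaros agreement on 12.1: 12.3.2.2 not covered. → 25%.
Line C: electric motor → 12.3; rated 90 kW → 12.3.2; for domestic appliances → 12.3.2.1. Scheduled 11%. Eswyn agreement on 12.2.2.2: 12.3.2.1 not covered. → 11%.
Line D: electric motor → 12.3; rated 30 kW → 12.3.3; for domestic appliances → 12.3.3.1. Scheduled 28%. No special measure applies. → 28%.
Sum: 23% + 25% + 11% + 28% = 87%.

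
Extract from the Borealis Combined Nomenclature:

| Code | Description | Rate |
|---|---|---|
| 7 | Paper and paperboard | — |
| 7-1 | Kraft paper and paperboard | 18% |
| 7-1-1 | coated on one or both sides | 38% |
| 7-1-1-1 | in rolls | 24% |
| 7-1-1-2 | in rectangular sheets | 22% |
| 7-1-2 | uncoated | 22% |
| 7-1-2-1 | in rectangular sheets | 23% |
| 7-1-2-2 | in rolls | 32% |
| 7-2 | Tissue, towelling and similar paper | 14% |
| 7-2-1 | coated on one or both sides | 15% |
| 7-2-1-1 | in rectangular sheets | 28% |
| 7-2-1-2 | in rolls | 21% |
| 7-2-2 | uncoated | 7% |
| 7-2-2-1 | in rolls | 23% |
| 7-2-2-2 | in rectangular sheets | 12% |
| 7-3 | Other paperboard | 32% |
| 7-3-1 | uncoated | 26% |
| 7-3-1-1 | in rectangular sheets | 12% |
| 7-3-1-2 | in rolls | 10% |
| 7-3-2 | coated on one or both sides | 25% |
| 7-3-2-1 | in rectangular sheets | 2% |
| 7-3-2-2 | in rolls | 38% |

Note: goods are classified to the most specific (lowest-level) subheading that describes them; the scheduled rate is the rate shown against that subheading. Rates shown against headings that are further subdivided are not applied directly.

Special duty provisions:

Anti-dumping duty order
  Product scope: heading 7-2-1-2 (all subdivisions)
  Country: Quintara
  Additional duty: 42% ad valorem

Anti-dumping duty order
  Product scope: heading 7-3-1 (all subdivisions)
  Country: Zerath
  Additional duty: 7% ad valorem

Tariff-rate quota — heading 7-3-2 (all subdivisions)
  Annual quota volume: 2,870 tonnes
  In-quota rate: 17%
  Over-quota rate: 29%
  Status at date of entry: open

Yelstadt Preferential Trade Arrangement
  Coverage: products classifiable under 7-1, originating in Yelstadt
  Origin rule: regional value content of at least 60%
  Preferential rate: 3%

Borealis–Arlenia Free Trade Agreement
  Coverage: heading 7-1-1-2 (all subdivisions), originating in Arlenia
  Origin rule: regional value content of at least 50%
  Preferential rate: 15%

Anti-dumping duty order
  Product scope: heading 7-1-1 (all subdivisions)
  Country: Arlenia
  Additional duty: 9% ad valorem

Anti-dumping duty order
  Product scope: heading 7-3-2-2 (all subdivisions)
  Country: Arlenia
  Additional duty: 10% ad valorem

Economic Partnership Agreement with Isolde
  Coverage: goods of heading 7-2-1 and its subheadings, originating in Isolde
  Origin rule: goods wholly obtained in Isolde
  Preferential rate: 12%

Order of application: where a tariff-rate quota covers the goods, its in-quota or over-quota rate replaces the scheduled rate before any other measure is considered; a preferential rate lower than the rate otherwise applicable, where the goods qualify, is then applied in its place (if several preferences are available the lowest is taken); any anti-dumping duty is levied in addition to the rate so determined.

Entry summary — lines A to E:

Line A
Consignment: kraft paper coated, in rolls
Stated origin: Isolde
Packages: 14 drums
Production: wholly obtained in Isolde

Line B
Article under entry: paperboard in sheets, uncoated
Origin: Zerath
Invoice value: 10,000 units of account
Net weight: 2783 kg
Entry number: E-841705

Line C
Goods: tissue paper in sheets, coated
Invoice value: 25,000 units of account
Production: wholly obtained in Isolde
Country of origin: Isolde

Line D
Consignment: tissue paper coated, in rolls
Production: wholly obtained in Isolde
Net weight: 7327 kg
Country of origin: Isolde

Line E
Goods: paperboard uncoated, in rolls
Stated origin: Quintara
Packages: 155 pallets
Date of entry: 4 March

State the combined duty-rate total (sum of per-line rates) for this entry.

Line A: kraft paper → 7-1; coated → 7-1-1; in rolls → 7-1-1-1. Scheduled 24%. Isolde agreement on 7-2-1: 7-1-1-1 not covered. → 24%.
Line B: paperboard → 7-3; uncoated → 7-3-1; in sheets → 7-3-1-1. Scheduled 12%. anti-dumping (Zerath, 7-3-1): +7%; total 12% + 7% = 19%. → 19%.
Line C: tissue paper → 7-2; coated → 7-2-1; in sheets → 7-2-1-1. Scheduled 28%. Isolde agreement on 7-2-1: wholly obtained → 12% available; preferential 12%. → 12%.
Line D: tissue paper → 7-2; coated → 7-2-1; in rolls → 7-2-1-2. Scheduled 21%. Isolde agreement on 7-2-1: wholly obtained → 12% available; preferential 12%. → 12%.
Line E: paperboard → 7-3; uncoated → 7-3-1; in rolls → 7-3-1-2. Scheduled 10%. No special measure applies. → 10%.
Sum: 24% + 19% + 12% + 12% + 10% = 77%.

77%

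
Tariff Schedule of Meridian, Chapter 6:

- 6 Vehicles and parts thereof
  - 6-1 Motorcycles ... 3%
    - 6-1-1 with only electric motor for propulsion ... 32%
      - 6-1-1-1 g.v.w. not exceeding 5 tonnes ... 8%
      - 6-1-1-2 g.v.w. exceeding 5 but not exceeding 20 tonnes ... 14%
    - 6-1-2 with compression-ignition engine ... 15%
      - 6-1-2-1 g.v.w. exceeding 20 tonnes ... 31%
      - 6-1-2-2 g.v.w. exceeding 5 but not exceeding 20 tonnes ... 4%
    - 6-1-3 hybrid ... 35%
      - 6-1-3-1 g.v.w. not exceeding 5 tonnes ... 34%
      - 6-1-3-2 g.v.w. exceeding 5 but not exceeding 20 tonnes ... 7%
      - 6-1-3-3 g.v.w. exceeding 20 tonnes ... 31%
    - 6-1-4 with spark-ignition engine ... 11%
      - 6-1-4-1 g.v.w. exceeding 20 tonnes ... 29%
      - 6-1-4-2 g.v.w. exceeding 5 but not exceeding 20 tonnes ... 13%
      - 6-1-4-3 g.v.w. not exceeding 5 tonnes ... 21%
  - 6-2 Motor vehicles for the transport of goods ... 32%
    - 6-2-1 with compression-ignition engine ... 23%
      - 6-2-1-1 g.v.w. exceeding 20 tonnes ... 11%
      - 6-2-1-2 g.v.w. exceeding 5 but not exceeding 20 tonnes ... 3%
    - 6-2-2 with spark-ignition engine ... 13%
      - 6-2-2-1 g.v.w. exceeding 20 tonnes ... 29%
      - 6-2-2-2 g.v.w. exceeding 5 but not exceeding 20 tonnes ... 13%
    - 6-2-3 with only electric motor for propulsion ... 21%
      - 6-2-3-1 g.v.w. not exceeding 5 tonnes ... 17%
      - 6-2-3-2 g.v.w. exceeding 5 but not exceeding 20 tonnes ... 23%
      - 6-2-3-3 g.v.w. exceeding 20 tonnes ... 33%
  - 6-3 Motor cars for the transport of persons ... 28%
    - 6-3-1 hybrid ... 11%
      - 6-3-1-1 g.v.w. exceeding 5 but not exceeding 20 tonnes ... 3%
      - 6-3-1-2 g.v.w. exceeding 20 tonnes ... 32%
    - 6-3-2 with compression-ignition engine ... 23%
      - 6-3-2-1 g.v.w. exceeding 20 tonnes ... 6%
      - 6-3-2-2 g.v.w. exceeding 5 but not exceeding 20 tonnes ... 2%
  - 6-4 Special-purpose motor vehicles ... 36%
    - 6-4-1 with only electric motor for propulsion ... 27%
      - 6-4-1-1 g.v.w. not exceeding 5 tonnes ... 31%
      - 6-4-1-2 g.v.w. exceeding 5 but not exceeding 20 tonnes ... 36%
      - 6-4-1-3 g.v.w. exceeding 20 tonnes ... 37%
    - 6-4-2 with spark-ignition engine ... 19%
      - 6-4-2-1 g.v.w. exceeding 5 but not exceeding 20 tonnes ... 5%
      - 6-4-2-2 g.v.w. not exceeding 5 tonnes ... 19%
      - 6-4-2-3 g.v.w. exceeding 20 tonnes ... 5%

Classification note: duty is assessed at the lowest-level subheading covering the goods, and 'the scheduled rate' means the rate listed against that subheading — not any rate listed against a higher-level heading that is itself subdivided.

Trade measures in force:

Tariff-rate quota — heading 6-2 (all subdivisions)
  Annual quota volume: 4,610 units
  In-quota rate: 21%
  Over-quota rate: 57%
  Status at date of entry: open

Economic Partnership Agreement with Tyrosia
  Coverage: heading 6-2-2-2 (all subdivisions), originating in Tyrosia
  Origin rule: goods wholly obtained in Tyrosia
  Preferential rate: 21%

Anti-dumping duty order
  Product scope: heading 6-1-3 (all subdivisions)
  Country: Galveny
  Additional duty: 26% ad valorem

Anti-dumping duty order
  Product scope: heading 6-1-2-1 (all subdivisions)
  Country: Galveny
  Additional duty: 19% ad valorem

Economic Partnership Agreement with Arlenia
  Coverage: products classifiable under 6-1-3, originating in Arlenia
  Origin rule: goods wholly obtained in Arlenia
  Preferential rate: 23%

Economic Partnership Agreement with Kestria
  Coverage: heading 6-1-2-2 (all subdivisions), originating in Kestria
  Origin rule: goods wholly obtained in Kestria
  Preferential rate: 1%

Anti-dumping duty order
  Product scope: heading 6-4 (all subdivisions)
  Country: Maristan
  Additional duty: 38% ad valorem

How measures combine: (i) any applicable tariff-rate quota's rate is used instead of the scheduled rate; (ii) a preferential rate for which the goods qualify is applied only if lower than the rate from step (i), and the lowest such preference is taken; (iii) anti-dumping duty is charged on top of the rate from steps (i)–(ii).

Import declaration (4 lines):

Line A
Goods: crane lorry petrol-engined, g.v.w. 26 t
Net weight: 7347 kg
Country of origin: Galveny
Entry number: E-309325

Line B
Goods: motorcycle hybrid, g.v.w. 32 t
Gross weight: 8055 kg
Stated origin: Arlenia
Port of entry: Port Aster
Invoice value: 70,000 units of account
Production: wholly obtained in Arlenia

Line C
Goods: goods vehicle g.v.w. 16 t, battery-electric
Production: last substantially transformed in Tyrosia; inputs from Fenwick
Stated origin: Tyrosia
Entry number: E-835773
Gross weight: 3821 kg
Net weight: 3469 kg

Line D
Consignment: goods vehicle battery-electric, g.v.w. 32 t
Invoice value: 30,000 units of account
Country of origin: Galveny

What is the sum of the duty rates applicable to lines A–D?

70%

Line A: crane lorry → 6-4; petrol-engined → 6-4-2; g.v.w. 26 t → 6-4-2-3. Scheduled 5%. No special measure applies. → 5%.
Line B: motorcycle → 6-1; hybrid → 6-1-3; g.v.w. 32 t → 6-1-3-3. Scheduled 31%. Arlenia agreement on 6-1-3: wholly obtained → 23% available; preferential 23%. → 23%.
Line C: goods vehicle → 6-2; battery-electric → 6-2-3; g.v.w. 16 t → 6-2-3-2. Scheduled 23%. quota on 6-2 open → in-quota 21%; Tyrosia agreement on 6-2-2-2: 6-2-3-2 not covered. → 21%.
Line D: goods vehicle → 6-2; battery-electric → 6-2-3; g.v.w. 32 t → 6-2-3-3. Scheduled 33%. quota on 6-2 open → in-quota 21%. → 21%.
Sum: 5% + 23% + 21% + 21% = 70%.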